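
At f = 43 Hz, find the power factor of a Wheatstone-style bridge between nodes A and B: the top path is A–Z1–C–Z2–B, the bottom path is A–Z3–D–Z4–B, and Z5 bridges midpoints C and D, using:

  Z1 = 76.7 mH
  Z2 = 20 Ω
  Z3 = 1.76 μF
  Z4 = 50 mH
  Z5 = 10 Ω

Step 1 — Angular frequency: ω = 2π·f = 2π·43 = 270.2 rad/s.
Step 2 — Component impedances:
  Z1: Z = jωL = j·270.2·0.0767 = 0 + j20.72 Ω
  Z2: Z = R = 20 Ω
  Z3: Z = 1/(jωC) = -j/(ω·C) = 0 - j2103 Ω
  Z4: Z = jωL = j·270.2·0.05 = 0 + j13.51 Ω
  Z5: Z = R = 10 Ω
Step 3 — Bridge requires nodal analysis (the Z5 bridge couples midpoints C and D, so the two paths cannot be reduced to a simple series/parallel combination). Setting node B to ground and injecting 1 A at node A, the 3-node admittance system at A, C, D solves to V_A = Z_AB = 9.012 + j25.86 Ω = 27.38∠70.8° Ω.
Step 4 — Power factor: PF = cos(φ) = Re(Z)/|Z| = 9.012/27.38 = 0.3291.
Step 5 — Type: Im(Z) = 25.86 ⇒ lagging (phase φ = 70.8°).

PF = 0.3291 (lagging, φ = 70.8°)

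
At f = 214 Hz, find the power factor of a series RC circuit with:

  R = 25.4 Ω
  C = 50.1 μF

Step 1 — Angular frequency: ω = 2π·f = 2π·214 = 1345 rad/s.
Step 2 — Component impedances:
  R: Z = R = 25.4 Ω
  C: Z = 1/(jωC) = -j/(ω·C) = 0 - j14.84 Ω
Step 3 — Series combination: Z_total = R + C = 25.4 - j14.84 Ω = 29.42∠-30.3° Ω.
Step 4 — Power factor: PF = cos(φ) = Re(Z)/|Z| = 25.4/29.42 = 0.8634.
Step 5 — Type: Im(Z) = -14.84 ⇒ leading (phase φ = -30.3°).

PF = 0.8634 (leading, φ = -30.3°)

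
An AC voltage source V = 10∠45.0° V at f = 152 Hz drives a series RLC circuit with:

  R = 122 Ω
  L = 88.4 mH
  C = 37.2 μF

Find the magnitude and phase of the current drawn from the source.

Step 1 — Angular frequency: ω = 2π·f = 2π·152 = 955 rad/s.
Step 2 — Component impedances:
  R: Z = R = 122 Ω
  L: Z = jωL = j·955·0.0884 = 0 + j84.43 Ω
  C: Z = 1/(jωC) = -j/(ω·C) = 0 - j28.15 Ω
Step 3 — Series combination: Z_total = R + L + C = 122 + j56.28 Ω = 134.4∠24.8° Ω.
Step 4 — Source phasor: V = 10∠45.0° V = 7.071 + j7.071 V.
Step 5 — Ohm's law: I = V / Z_total = (7.071 + j7.071) / (122 + j56.28) = 0.06984 + j0.02574 A.
Step 6 — Convert to polar: |I| = 0.07443 A, ∠I = 20.2°.

I = 0.07443∠20.2° A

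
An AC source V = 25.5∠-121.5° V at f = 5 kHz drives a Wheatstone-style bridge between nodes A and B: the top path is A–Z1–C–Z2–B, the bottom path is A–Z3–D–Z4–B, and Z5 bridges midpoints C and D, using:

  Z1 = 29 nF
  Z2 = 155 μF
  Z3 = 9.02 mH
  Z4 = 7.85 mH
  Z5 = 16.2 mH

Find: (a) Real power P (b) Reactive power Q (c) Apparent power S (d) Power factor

Step 1 — Angular frequency: ω = 2π·f = 2π·5000 = 3.142e+04 rad/s.
Step 2 — Component impedances:
  Z1: Z = 1/(jωC) = -j/(ω·C) = 0 - j1098 Ω
  Z2: Z = 1/(jωC) = -j/(ω·C) = 0 - j0.2054 Ω
  Z3: Z = jωL = j·3.142e+04·0.00902 = 0 + j283.4 Ω
  Z4: Z = jωL = j·3.142e+04·0.00785 = 0 + j246.6 Ω
  Z5: Z = jωL = j·3.142e+04·0.0162 = 0 + j508.9 Ω
Step 3 — Bridge requires nodal analysis (the Z5 bridge couples midpoints C and D, so the two paths cannot be reduced to a simple series/parallel combination). Setting node B to ground and injecting 1 A at node A, the 3-node admittance system at A, C, D solves to V_A = Z_AB = 0 + j761.2 Ω = 761.2∠90.0° Ω.
Step 4 — Source phasor: V = 25.5∠-121.5° V = -13.32 - j21.74 V.
Step 5 — Current: I = V / Z = -0.02856 + j0.0175 A = 0.0335∠148.5° A.
Step 6 — Complex power: S = V·I* = 0 + j0.8542 VA.
Step 7 — Real power: P = Re(S) = 0 W.
Step 8 — Reactive power: Q = Im(S) = 0.8542 VAR.
Step 9 — Apparent power: |S| = 0.8542 VA.
Step 10 — Power factor: PF = P/|S| = 0 (lagging).

(a) P = 0 W  (b) Q = 0.8542 VAR  (c) S = 0.8542 VA  (d) PF = 0 (lagging)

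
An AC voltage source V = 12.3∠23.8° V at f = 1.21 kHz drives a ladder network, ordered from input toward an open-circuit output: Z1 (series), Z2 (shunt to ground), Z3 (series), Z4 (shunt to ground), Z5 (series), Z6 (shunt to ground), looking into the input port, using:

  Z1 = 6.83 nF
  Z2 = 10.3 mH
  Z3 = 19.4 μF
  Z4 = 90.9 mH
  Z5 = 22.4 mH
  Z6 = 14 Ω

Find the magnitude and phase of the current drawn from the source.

Step 1 — Angular frequency: ω = 2π·f = 2π·1210 = 7603 rad/s.
Step 2 — Component impedances:
  Z1: Z = 1/(jωC) = -j/(ω·C) = 0 - j1.926e+04 Ω
  Z2: Z = jωL = j·7603·0.0103 = 0 + j78.31 Ω
  Z3: Z = 1/(jωC) = -j/(ω·C) = 0 - j6.78 Ω
  Z4: Z = jωL = j·7603·0.0909 = 0 + j691.1 Ω
  Z5: Z = jωL = j·7603·0.0224 = 0 + j170.3 Ω
  Z6: Z = R = 14 Ω
Step 3 — Ladder network (open output): work backward from the far end, alternating series and parallel combinations. Z_in = 1.271 - j1.921e+04 Ω = 1.921e+04∠-90.0° Ω.
Step 4 — Source phasor: V = 12.3∠23.8° V = 11.25 + j4.964 V.
Step 5 — Ohm's law: I = V / Z_total = (11.25 + j4.964) / (1.271 - j1.921e+04) = -0.0002584 + j0.0005859 A.
Step 6 — Convert to polar: |I| = 0.0006403 A, ∠I = 113.8°.

I = 0.0006403∠113.8° A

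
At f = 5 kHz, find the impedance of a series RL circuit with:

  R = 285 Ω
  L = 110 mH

Step 1 — Angular frequency: ω = 2π·f = 2π·5000 = 3.142e+04 rad/s.
Step 2 — Component impedances:
  R: Z = R = 285 Ω
  L: Z = jωL = j·3.142e+04·0.11 = 0 + j3456 Ω
Step 3 — Series combination: Z_total = R + L = 285 + j3456 Ω = 3467∠85.3° Ω.

Z = 285 + j3456 Ω = 3467∠85.3° Ω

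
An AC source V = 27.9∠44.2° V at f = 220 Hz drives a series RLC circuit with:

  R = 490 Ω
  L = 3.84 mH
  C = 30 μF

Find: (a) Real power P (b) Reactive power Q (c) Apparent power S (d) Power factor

Step 1 — Angular frequency: ω = 2π·f = 2π·220 = 1382 rad/s.
Step 2 — Component impedances:
  R: Z = R = 490 Ω
  L: Z = jωL = j·1382·0.00384 = 0 + j5.308 Ω
  C: Z = 1/(jωC) = -j/(ω·C) = 0 - j24.11 Ω
Step 3 — Series combination: Z_total = R + L + C = 490 - j18.81 Ω = 490.4∠-2.2° Ω.
Step 4 — Source phasor: V = 27.9∠44.2° V = 20 + j19.45 V.
Step 5 — Current: I = V / Z = 0.03924 + j0.0412 A = 0.0569∠46.4° A.
Step 6 — Complex power: S = V·I* = 1.586 - j0.06088 VA.
Step 7 — Real power: P = Re(S) = 1.586 W.
Step 8 — Reactive power: Q = Im(S) = -0.06088 VAR.
Step 9 — Apparent power: |S| = 1.587 VA.
Step 10 — Power factor: PF = P/|S| = 0.9993 (leading).

(a) P = 1.586 W  (b) Q = -0.06088 VAR  (c) S = 1.587 VA  (d) PF = 0.9993 (leading)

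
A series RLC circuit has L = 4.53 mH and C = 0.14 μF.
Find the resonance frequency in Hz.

Step 1 — Resonance condition Im(Z)=0 gives ω₀ = 1/√(LC).
Step 2 — ω₀ = 1/√(0.00453·1.4e-07) = 3.971e+04 rad/s.
Step 3 — f₀ = ω₀/(2π) = 6320 Hz.

f₀ = 6320 Hz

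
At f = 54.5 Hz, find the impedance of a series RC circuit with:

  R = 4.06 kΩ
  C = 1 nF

Step 1 — Angular frequency: ω = 2π·f = 2π·54.5 = 342.4 rad/s.
Step 2 — Component impedances:
  R: Z = R = 4060 Ω
  C: Z = 1/(jωC) = -j/(ω·C) = 0 - j2.92e+06 Ω
Step 3 — Series combination: Z_total = R + C = 4060 - j2.92e+06 Ω = 2.92e+06∠-89.9° Ω.

Z = 4060 - j2.92e+06 Ω = 2.92e+06∠-89.9° Ω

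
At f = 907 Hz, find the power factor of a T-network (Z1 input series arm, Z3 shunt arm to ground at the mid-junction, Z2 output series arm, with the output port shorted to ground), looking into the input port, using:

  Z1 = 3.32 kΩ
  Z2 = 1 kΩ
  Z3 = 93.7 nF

Step 1 — Angular frequency: ω = 2π·f = 2π·907 = 5699 rad/s.
Step 2 — Component impedances:
  Z1: Z = R = 3320 Ω
  Z2: Z = R = 1000 Ω
  Z3: Z = 1/(jωC) = -j/(ω·C) = 0 - j1873 Ω
Step 3 — With the output port shorted to ground, the output series arm Z2 runs from the junction to ground; the shunt arm Z3 also runs from the junction to ground. They appear in parallel: Z3 || Z2 = 778.1 - j415.5 Ω.
Step 4 — Series with input arm Z1: Z_in = Z1 + (Z3 || Z2) = 4098 - j415.5 Ω = 4119∠-5.8° Ω.
Step 5 — Power factor: PF = cos(φ) = Re(Z)/|Z| = 4098/4119 = 0.9949.
Step 6 — Type: Im(Z) = -415.5 ⇒ leading (phase φ = -5.8°).

PF = 0.9949 (leading, φ = -5.8°)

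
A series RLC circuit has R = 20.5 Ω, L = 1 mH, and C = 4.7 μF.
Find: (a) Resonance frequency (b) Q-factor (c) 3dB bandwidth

Step 1 — Resonance: ω₀ = 1/√(LC) = 1/√(0.001·4.7e-06) = 1.459e+04 rad/s.
Step 2 — f₀ = ω₀/(2π) = 2322 Hz.
Step 3 — Series Q: Q = ω₀L/R = 1.459e+04·0.001/20.5 = 0.7115.
Step 4 — Bandwidth: Δω = ω₀/Q = 2.05e+04 rad/s; BW = Δω/(2π) = 3263 Hz.

(a) f₀ = 2322 Hz  (b) Q = 0.7115  (c) BW = 3263 Hz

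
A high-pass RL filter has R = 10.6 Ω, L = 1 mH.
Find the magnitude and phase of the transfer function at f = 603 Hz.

Step 1 — Angular frequency: ω = 2π·603 = 3789 rad/s.
Step 2 — Transfer function: H(jω) = jωL/(R + jωL).
Step 3 — Numerator jωL = j·3.789; denominator R + jωL = 10.6 + j3.789.
Step 4 — H = 0.1133 + j0.3169.
Step 5 — Magnitude: |H| = 0.3366 (-9.5 dB); phase: φ = 70.3°.

|H| = 0.3366 (-9.5 dB), φ = 70.3°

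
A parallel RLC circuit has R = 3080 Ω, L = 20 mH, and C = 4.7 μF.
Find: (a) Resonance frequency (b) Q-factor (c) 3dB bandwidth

Step 1 — Resonance: ω₀ = 1/√(LC) = 1/√(0.02·4.7e-06) = 3262 rad/s.
Step 2 — f₀ = ω₀/(2π) = 519.1 Hz.
Step 3 — Parallel Q: Q = R/(ω₀L) = 3080/(3262·0.02) = 47.22.
Step 4 — Bandwidth: Δω = ω₀/Q = 69.08 rad/s; BW = Δω/(2π) = 10.99 Hz.

(a) f₀ = 519.1 Hz  (b) Q = 47.22  (c) BW = 10.99 Hz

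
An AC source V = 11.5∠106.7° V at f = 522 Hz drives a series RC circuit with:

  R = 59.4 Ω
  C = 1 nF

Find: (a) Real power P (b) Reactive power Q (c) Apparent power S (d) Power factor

Step 1 — Angular frequency: ω = 2π·f = 2π·522 = 3280 rad/s.
Step 2 — Component impedances:
  R: Z = R = 59.4 Ω
  C: Z = 1/(jωC) = -j/(ω·C) = 0 - j3.049e+05 Ω
Step 3 — Series combination: Z_total = R + C = 59.4 - j3.049e+05 Ω = 3.049e+05∠-90.0° Ω.
Step 4 — Source phasor: V = 11.5∠106.7° V = -3.305 + j11.01 V.
Step 5 — Current: I = V / Z = -3.613e-05 - j1.083e-05 A = 3.772e-05∠-163.3° A.
Step 6 — Complex power: S = V·I* = 8.451e-08 - j0.0004338 VA.
Step 7 — Real power: P = Re(S) = 8.451e-08 W.
Step 8 — Reactive power: Q = Im(S) = -0.0004338 VAR.
Step 9 — Apparent power: |S| = 0.0004338 VA.
Step 10 — Power factor: PF = P/|S| = 0.0001948 (leading).

(a) P = 8.451e-08 W  (b) Q = -0.0004338 VAR  (c) S = 0.0004338 VA  (d) PF = 0.0001948 (leading)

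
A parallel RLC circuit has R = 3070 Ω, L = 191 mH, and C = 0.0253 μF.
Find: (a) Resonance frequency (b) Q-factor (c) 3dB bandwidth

Step 1 — Resonance: ω₀ = 1/√(LC) = 1/√(0.191·2.53e-08) = 1.439e+04 rad/s.
Step 2 — f₀ = ω₀/(2π) = 2290 Hz.
Step 3 — Parallel Q: Q = R/(ω₀L) = 3070/(1.439e+04·0.191) = 1.117.
Step 4 — Bandwidth: Δω = ω₀/Q = 1.287e+04 rad/s; BW = Δω/(2π) = 2049 Hz.

(a) f₀ = 2290 Hz  (b) Q = 1.117  (c) BW = 2049 Hz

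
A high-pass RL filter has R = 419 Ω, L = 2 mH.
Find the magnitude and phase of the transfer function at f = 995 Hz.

Step 1 — Angular frequency: ω = 2π·995 = 6252 rad/s.
Step 2 — Transfer function: H(jω) = jωL/(R + jωL).
Step 3 — Numerator jωL = j·12.5; denominator R + jωL = 419 + j12.5.
Step 4 — H = 0.0008897 + j0.02981.
Step 5 — Magnitude: |H| = 0.02983 (-30.5 dB); phase: φ = 88.3°.

|H| = 0.02983 (-30.5 dB), φ = 88.3°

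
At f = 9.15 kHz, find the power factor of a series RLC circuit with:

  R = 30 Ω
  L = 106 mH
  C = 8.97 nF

Step 1 — Angular frequency: ω = 2π·f = 2π·9150 = 5.749e+04 rad/s.
Step 2 — Component impedances:
  R: Z = R = 30 Ω
  L: Z = jωL = j·5.749e+04·0.106 = 0 + j6094 Ω
  C: Z = 1/(jωC) = -j/(ω·C) = 0 - j1939 Ω
Step 3 — Series combination: Z_total = R + L + C = 30 + j4155 Ω = 4155∠89.6° Ω.
Step 4 — Power factor: PF = cos(φ) = Re(Z)/|Z| = 30/4155 = 0.00722.
Step 5 — Type: Im(Z) = 4155 ⇒ lagging (phase φ = 89.6°).

PF = 0.00722 (lagging, φ = 89.6°)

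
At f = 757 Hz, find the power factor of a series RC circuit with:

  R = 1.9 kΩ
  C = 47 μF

Step 1 — Angular frequency: ω = 2π·f = 2π·757 = 4756 rad/s.
Step 2 — Component impedances:
  R: Z = R = 1900 Ω
  C: Z = 1/(jωC) = -j/(ω·C) = 0 - j4.473 Ω
Step 3 — Series combination: Z_total = R + C = 1900 - j4.473 Ω = 1900∠-0.1° Ω.
Step 4 — Power factor: PF = cos(φ) = Re(Z)/|Z| = 1900/1900 = 1.
Step 5 — Type: Im(Z) = -4.473 ⇒ leading (phase φ = -0.1°).

PF = 1 (leading, φ = -0.1°)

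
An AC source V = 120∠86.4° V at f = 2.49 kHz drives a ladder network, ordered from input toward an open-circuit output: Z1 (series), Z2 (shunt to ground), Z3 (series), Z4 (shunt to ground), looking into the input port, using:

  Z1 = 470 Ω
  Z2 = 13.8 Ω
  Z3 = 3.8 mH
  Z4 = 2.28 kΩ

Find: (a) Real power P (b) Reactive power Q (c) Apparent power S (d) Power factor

Step 1 — Angular frequency: ω = 2π·f = 2π·2490 = 1.565e+04 rad/s.
Step 2 — Component impedances:
  Z1: Z = R = 470 Ω
  Z2: Z = R = 13.8 Ω
  Z3: Z = jωL = j·1.565e+04·0.0038 = 0 + j59.45 Ω
  Z4: Z = R = 2280 Ω
Step 3 — Ladder network (open output): work backward from the far end, alternating series and parallel combinations. Z_in = 483.7 + j0.00215 Ω = 483.7∠0.0° Ω.
Step 4 — Source phasor: V = 120∠86.4° V = 7.535 + j119.8 V.
Step 5 — Current: I = V / Z = 0.01558 + j0.2476 A = 0.2481∠86.4° A.
Step 6 — Complex power: S = V·I* = 29.77 + j0.0001323 VA.
Step 7 — Real power: P = Re(S) = 29.77 W.
Step 8 — Reactive power: Q = Im(S) = 0.0001323 VAR.
Step 9 — Apparent power: |S| = 29.77 VA.
Step 10 — Power factor: PF = P/|S| = 1 (lagging).

(a) P = 29.77 W  (b) Q = 0.0001323 VAR  (c) S = 29.77 VA  (d) PF = 1 (lagging)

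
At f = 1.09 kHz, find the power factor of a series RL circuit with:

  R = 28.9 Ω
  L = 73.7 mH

Step 1 — Angular frequency: ω = 2π·f = 2π·1090 = 6849 rad/s.
Step 2 — Component impedances:
  R: Z = R = 28.9 Ω
  L: Z = jωL = j·6849·0.0737 = 0 + j504.7 Ω
Step 3 — Series combination: Z_total = R + L = 28.9 + j504.7 Ω = 505.6∠86.7° Ω.
Step 4 — Power factor: PF = cos(φ) = Re(Z)/|Z| = 28.9/505.6 = 0.05716.
Step 5 — Type: Im(Z) = 504.7 ⇒ lagging (phase φ = 86.7°).

PF = 0.05716 (lagging, φ = 86.7°)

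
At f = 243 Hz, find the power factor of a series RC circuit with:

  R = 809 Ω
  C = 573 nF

Step 1 — Angular frequency: ω = 2π·f = 2π·243 = 1527 rad/s.
Step 2 — Component impedances:
  R: Z = R = 809 Ω
  C: Z = 1/(jωC) = -j/(ω·C) = 0 - j1143 Ω
Step 3 — Series combination: Z_total = R + C = 809 - j1143 Ω = 1400∠-54.7° Ω.
Step 4 — Power factor: PF = cos(φ) = Re(Z)/|Z| = 809/1400.4 = 0.5777.
Step 5 — Type: Im(Z) = -1143 ⇒ leading (phase φ = -54.7°).

PF = 0.5777 (leading, φ = -54.7°)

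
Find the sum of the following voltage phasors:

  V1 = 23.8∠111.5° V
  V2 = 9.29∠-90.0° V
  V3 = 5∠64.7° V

Step 1 — Convert each phasor to rectangular form:
  V1 = 23.8·(cos(111.5°) + j·sin(111.5°)) = -8.723 + j22.14 V
  V2 = 9.29·(cos(-90.0°) + j·sin(-90.0°)) = 0 - j9.29 V
  V3 = 5·(cos(64.7°) + j·sin(64.7°)) = 2.137 + j4.52 V
Step 2 — Sum components: V_total = -6.586 + j17.37 V.
Step 3 — Convert to polar: |V_total| = 18.58 V, ∠V_total = 110.8°.

V_total = 18.58∠110.8° V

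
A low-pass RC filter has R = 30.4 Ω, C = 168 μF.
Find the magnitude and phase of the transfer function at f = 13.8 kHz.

Step 1 — Angular frequency: ω = 2π·1.38e+04 = 8.671e+04 rad/s.
Step 2 — Transfer function: H(jω) = 1/(1 + jωRC).
Step 3 — Denominator: 1 + jωRC = 1 + j·8.671e+04·30.4·0.000168 = 1 + j442.8.
Step 4 — H = 5.099e-06 - j0.002258.
Step 5 — Magnitude: |H| = 0.002258 (-52.9 dB); phase: φ = -89.9°.

|H| = 0.002258 (-52.9 dB), φ = -89.9°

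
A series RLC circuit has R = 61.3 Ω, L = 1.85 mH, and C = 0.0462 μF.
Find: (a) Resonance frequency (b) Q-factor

Step 1 — Resonance condition Im(Z)=0 gives ω₀ = 1/√(LC).
Step 2 — ω₀ = 1/√(0.00185·4.62e-08) = 1.082e+05 rad/s.
Step 3 — f₀ = ω₀/(2π) = 1.722e+04 Hz.
Step 4 — Series Q: Q = ω₀L/R = 1.082e+05·0.00185/61.3 = 3.264.

(a) f₀ = 1.722e+04 Hz  (b) Q = 3.264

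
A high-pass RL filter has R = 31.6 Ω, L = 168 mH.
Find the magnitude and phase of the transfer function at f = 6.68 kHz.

Step 1 — Angular frequency: ω = 2π·6680 = 4.197e+04 rad/s.
Step 2 — Transfer function: H(jω) = jωL/(R + jωL).
Step 3 — Numerator jωL = j·7051; denominator R + jωL = 31.6 + j7051.
Step 4 — H = 1 + j0.004481.
Step 5 — Magnitude: |H| = 1 (-0.0 dB); phase: φ = 0.3°.

|H| = 1 (-0.0 dB), φ = 0.3°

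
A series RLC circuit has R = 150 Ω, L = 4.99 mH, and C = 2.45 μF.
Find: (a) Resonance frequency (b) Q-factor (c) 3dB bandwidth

Step 1 — Resonance condition Im(Z)=0 gives ω₀ = 1/√(LC).
Step 2 — ω₀ = 1/√(0.00499·2.45e-06) = 9044 rad/s.
Step 3 — f₀ = ω₀/(2π) = 1439 Hz.
Step 4 — Series Q: Q = ω₀L/R = 9044·0.00499/150 = 0.3009.
Step 5 — 3dB bandwidth: Δω = ω₀/Q = 3.006e+04 rad/s; BW = Δω/(2π) = 4784 Hz.

(a) f₀ = 1439 Hz  (b) Q = 0.3009  (c) BW = 4784 Hz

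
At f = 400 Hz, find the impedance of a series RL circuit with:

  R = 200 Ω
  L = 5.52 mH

Step 1 — Angular frequency: ω = 2π·f = 2π·400 = 2513 rad/s.
Step 2 — Component impedances:
  R: Z = R = 200 Ω
  L: Z = jωL = j·2513·0.00552 = 0 + j13.87 Ω
Step 3 — Series combination: Z_total = R + L = 200 + j13.87 Ω = 200.5∠4.0° Ω.

Z = 200 + j13.87 Ω = 200.5∠4.0° Ω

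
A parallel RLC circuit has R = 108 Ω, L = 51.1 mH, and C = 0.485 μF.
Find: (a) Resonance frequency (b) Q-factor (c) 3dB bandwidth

Step 1 — Resonance: ω₀ = 1/√(LC) = 1/√(0.0511·4.85e-07) = 6352 rad/s.
Step 2 — f₀ = ω₀/(2π) = 1011 Hz.
Step 3 — Parallel Q: Q = R/(ω₀L) = 108/(6352·0.0511) = 0.3327.
Step 4 — Bandwidth: Δω = ω₀/Q = 1.909e+04 rad/s; BW = Δω/(2π) = 3038 Hz.

(a) f₀ = 1011 Hz  (b) Q = 0.3327  (c) BW = 3038 Hz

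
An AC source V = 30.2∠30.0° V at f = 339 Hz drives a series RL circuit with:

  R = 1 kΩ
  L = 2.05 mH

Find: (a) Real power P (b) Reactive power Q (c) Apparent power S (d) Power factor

Step 1 — Angular frequency: ω = 2π·f = 2π·339 = 2130 rad/s.
Step 2 — Component impedances:
  R: Z = R = 1000 Ω
  L: Z = jωL = j·2130·0.00205 = 0 + j4.366 Ω
Step 3 — Series combination: Z_total = R + L = 1000 + j4.366 Ω = 1000∠0.3° Ω.
Step 4 — Source phasor: V = 30.2∠30.0° V = 26.15 + j15.1 V.
Step 5 — Current: I = V / Z = 0.02622 + j0.01499 A = 0.0302∠29.7° A.
Step 6 — Complex power: S = V·I* = 0.912 + j0.003982 VA.
Step 7 — Real power: P = Re(S) = 0.912 W.
Step 8 — Reactive power: Q = Im(S) = 0.003982 VAR.
Step 9 — Apparent power: |S| = 0.912 VA.
Step 10 — Power factor: PF = P/|S| = 1 (lagging).

(a) P = 0.912 W  (b) Q = 0.003982 VAR  (c) S = 0.912 VA  (d) PF = 1 (lagging)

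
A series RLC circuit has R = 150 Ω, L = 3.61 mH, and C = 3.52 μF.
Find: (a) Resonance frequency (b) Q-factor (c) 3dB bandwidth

Step 1 — Resonance condition Im(Z)=0 gives ω₀ = 1/√(LC).
Step 2 — ω₀ = 1/√(0.00361·3.52e-06) = 8871 rad/s.
Step 3 — f₀ = ω₀/(2π) = 1412 Hz.
Step 4 — Series Q: Q = ω₀L/R = 8871·0.00361/150 = 0.2135.
Step 5 — 3dB bandwidth: Δω = ω₀/Q = 4.155e+04 rad/s; BW = Δω/(2π) = 6613 Hz.

(a) f₀ = 1412 Hz  (b) Q = 0.2135  (c) BW = 6613 Hz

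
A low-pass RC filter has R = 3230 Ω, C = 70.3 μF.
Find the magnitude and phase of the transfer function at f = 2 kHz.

Step 1 — Angular frequency: ω = 2π·2000 = 1.257e+04 rad/s.
Step 2 — Transfer function: H(jω) = 1/(1 + jωRC).
Step 3 — Denominator: 1 + jωRC = 1 + j·1.257e+04·3230·7.03e-05 = 1 + j2853.
Step 4 — H = 1.228e-07 - j0.0003505.
Step 5 — Magnitude: |H| = 0.0003505 (-69.1 dB); phase: φ = -90.0°.

|H| = 0.0003505 (-69.1 dB), φ = -90.0°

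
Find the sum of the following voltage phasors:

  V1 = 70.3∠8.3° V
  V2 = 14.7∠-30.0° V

Step 1 — Convert each phasor to rectangular form:
  V1 = 70.3·(cos(8.3°) + j·sin(8.3°)) = 69.56 + j10.15 V
  V2 = 14.7·(cos(-30.0°) + j·sin(-30.0°)) = 12.73 - j7.35 V
Step 2 — Sum components: V_total = 82.29 + j2.798 V.
Step 3 — Convert to polar: |V_total| = 82.34 V, ∠V_total = 1.9°.

V_total = 82.34∠1.9° V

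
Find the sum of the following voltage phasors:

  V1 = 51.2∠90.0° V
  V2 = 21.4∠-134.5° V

Step 1 — Convert each phasor to rectangular form:
  V1 = 51.2·(cos(90.0°) + j·sin(90.0°)) = 0 + j51.2 V
  V2 = 21.4·(cos(-134.5°) + j·sin(-134.5°)) = -15 - j15.26 V
Step 2 — Sum components: V_total = -15 + j35.94 V.
Step 3 — Convert to polar: |V_total| = 38.94 V, ∠V_total = 112.7°.

V_total = 38.94∠112.7° V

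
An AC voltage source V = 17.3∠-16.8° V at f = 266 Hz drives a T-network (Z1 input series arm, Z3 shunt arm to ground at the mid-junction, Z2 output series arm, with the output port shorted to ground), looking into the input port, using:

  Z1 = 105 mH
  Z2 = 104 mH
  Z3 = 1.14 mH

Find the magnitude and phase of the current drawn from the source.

Step 1 — Angular frequency: ω = 2π·f = 2π·266 = 1671 rad/s.
Step 2 — Component impedances:
  Z1: Z = jωL = j·1671·0.105 = 0 + j175.5 Ω
  Z2: Z = jωL = j·1671·0.104 = 0 + j173.8 Ω
  Z3: Z = jωL = j·1671·0.00114 = 0 + j1.905 Ω
Step 3 — With the output port shorted to ground, the output series arm Z2 runs from the junction to ground; the shunt arm Z3 also runs from the junction to ground. They appear in parallel: Z3 || Z2 = 0 + j1.885 Ω.
Step 4 — Series with input arm Z1: Z_in = Z1 + (Z3 || Z2) = 0 + j177.4 Ω = 177.4∠90.0° Ω.
Step 5 — Source phasor: V = 17.3∠-16.8° V = 16.56 - j5 V.
Step 6 — Ohm's law: I = V / Z_total = (16.56 - j5) / (0 + j177.4) = -0.02819 - j0.09337 A.
Step 7 — Convert to polar: |I| = 0.09753 A, ∠I = -106.8°.

I = 0.09753∠-106.8° A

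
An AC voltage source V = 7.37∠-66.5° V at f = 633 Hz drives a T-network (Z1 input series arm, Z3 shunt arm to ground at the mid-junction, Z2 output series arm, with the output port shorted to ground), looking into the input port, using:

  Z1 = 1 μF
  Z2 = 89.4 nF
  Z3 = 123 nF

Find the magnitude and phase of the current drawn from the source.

Step 1 — Angular frequency: ω = 2π·f = 2π·633 = 3977 rad/s.
Step 2 — Component impedances:
  Z1: Z = 1/(jωC) = -j/(ω·C) = 0 - j251.4 Ω
  Z2: Z = 1/(jωC) = -j/(ω·C) = 0 - j2812 Ω
  Z3: Z = 1/(jωC) = -j/(ω·C) = 0 - j2044 Ω
Step 3 — With the output port shorted to ground, the output series arm Z2 runs from the junction to ground; the shunt arm Z3 also runs from the junction to ground. They appear in parallel: Z3 || Z2 = 0 - j1184 Ω.
Step 4 — Series with input arm Z1: Z_in = Z1 + (Z3 || Z2) = 0 - j1435 Ω = 1435∠-90.0° Ω.
Step 5 — Source phasor: V = 7.37∠-66.5° V = 2.939 - j6.759 V.
Step 6 — Ohm's law: I = V / Z_total = (2.939 - j6.759) / (0 - j1435) = 0.004709 + j0.002048 A.
Step 7 — Convert to polar: |I| = 0.005135 A, ∠I = 23.5°.

I = 0.005135∠23.5° A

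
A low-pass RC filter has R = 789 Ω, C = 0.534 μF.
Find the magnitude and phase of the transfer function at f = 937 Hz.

Step 1 — Angular frequency: ω = 2π·937 = 5887 rad/s.
Step 2 — Transfer function: H(jω) = 1/(1 + jωRC).
Step 3 — Denominator: 1 + jωRC = 1 + j·5887·789·5.34e-07 = 1 + j2.48.
Step 4 — H = 0.1398 - j0.3468.
Step 5 — Magnitude: |H| = 0.3739 (-8.5 dB); phase: φ = -68.0°.

|H| = 0.3739 (-8.5 dB), φ = -68.0°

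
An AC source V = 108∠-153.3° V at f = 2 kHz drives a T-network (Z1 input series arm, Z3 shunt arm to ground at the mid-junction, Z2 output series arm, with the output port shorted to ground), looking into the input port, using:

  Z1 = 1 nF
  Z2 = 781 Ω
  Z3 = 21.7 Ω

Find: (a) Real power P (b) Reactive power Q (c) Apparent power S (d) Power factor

Step 1 — Angular frequency: ω = 2π·f = 2π·2000 = 1.257e+04 rad/s.
Step 2 — Component impedances:
  Z1: Z = 1/(jωC) = -j/(ω·C) = 0 - j7.958e+04 Ω
  Z2: Z = R = 781 Ω
  Z3: Z = R = 21.7 Ω
Step 3 — With the output port shorted to ground, the output series arm Z2 runs from the junction to ground; the shunt arm Z3 also runs from the junction to ground. They appear in parallel: Z3 || Z2 = 21.11 Ω.
Step 4 — Series with input arm Z1: Z_in = Z1 + (Z3 || Z2) = 21.11 - j7.958e+04 Ω = 7.958e+04∠-90.0° Ω.
Step 5 — Source phasor: V = 108∠-153.3° V = -96.48 - j48.53 V.
Step 6 — Current: I = V / Z = 0.0006095 - j0.001213 A = 0.001357∠-63.3° A.
Step 7 — Complex power: S = V·I* = 3.889e-05 - j0.1466 VA.
Step 8 — Real power: P = Re(S) = 3.889e-05 W.
Step 9 — Reactive power: Q = Im(S) = -0.1466 VAR.
Step 10 — Apparent power: |S| = 0.1466 VA.
Step 11 — Power factor: PF = P/|S| = 0.0002653 (leading).

(a) P = 3.889e-05 W  (b) Q = -0.1466 VAR  (c) S = 0.1466 VA  (d) PF = 0.0002653 (leading)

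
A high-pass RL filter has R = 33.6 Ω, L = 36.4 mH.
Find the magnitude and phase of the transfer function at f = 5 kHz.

Step 1 — Angular frequency: ω = 2π·5000 = 3.142e+04 rad/s.
Step 2 — Transfer function: H(jω) = jωL/(R + jωL).
Step 3 — Numerator jωL = j·1144; denominator R + jωL = 33.6 + j1144.
Step 4 — H = 0.9991 + j0.02936.
Step 5 — Magnitude: |H| = 0.9996 (-0.0 dB); phase: φ = 1.7°.

|H| = 0.9996 (-0.0 dB), φ = 1.7°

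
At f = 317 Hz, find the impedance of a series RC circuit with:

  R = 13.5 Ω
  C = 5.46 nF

Step 1 — Angular frequency: ω = 2π·f = 2π·317 = 1992 rad/s.
Step 2 — Component impedances:
  R: Z = R = 13.5 Ω
  C: Z = 1/(jωC) = -j/(ω·C) = 0 - j9.195e+04 Ω
Step 3 — Series combination: Z_total = R + C = 13.5 - j9.195e+04 Ω = 9.195e+04∠-90.0° Ω.

Z = 13.5 - j9.195e+04 Ω = 9.195e+04∠-90.0° Ω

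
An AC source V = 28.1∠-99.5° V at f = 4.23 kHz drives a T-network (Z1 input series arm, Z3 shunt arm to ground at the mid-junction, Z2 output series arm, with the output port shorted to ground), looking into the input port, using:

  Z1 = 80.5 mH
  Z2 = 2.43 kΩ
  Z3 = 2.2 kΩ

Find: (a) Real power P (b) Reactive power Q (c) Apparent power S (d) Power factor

Step 1 — Angular frequency: ω = 2π·f = 2π·4230 = 2.658e+04 rad/s.
Step 2 — Component impedances:
  Z1: Z = jωL = j·2.658e+04·0.0805 = 0 + j2140 Ω
  Z2: Z = R = 2430 Ω
  Z3: Z = R = 2200 Ω
Step 3 — With the output port shorted to ground, the output series arm Z2 runs from the junction to ground; the shunt arm Z3 also runs from the junction to ground. They appear in parallel: Z3 || Z2 = 1155 Ω.
Step 4 — Series with input arm Z1: Z_in = Z1 + (Z3 || Z2) = 1155 + j2140 Ω = 2431∠61.6° Ω.
Step 5 — Source phasor: V = 28.1∠-99.5° V = -4.638 - j27.71 V.
Step 6 — Current: I = V / Z = -0.01094 - j0.003735 A = 0.01156∠-161.1° A.
Step 7 — Complex power: S = V·I* = 0.1542 + j0.2858 VA.
Step 8 — Real power: P = Re(S) = 0.1542 W.
Step 9 — Reactive power: Q = Im(S) = 0.2858 VAR.
Step 10 — Apparent power: |S| = 0.3248 VA.
Step 11 — Power factor: PF = P/|S| = 0.4749 (lagging).

(a) P = 0.1542 W  (b) Q = 0.2858 VAR  (c) S = 0.3248 VA  (d) PF = 0.4749 (lagging)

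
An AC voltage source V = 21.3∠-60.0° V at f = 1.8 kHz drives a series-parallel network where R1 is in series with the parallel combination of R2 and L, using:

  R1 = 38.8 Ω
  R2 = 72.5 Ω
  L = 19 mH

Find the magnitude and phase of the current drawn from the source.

Step 1 — Angular frequency: ω = 2π·f = 2π·1800 = 1.131e+04 rad/s.
Step 2 — Component impedances:
  R1: Z = R = 38.8 Ω
  R2: Z = R = 72.5 Ω
  L: Z = jωL = j·1.131e+04·0.019 = 0 + j214.9 Ω
Step 3 — Parallel branch: R2 || L = 1/(1/R2 + 1/L) = 65.09 + j21.96 Ω.
Step 4 — Series with R1: Z_total = R1 + (R2 || L) = 103.9 + j21.96 Ω = 106.2∠11.9° Ω.
Step 5 — Source phasor: V = 21.3∠-60.0° V = 10.65 - j18.45 V.
Step 6 — Ohm's law: I = V / Z_total = (10.65 - j18.45) / (103.9 + j21.96) = 0.0622 - j0.1907 A.
Step 7 — Convert to polar: |I| = 0.2006 A, ∠I = -71.9°.

I = 0.2006∠-71.9° A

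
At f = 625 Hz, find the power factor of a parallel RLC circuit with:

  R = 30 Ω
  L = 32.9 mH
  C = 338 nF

Step 1 — Angular frequency: ω = 2π·f = 2π·625 = 3927 rad/s.
Step 2 — Component impedances:
  R: Z = R = 30 Ω
  L: Z = jωL = j·3927·0.0329 = 0 + j129.2 Ω
  C: Z = 1/(jωC) = -j/(ω·C) = 0 - j753.4 Ω
Step 3 — Parallel combination: 1/Z_total = 1/R + 1/L + 1/C; Z_total = 28.93 + j5.565 Ω = 29.46∠10.9° Ω.
Step 4 — Power factor: PF = cos(φ) = Re(Z)/|Z| = 28.93/29.46 = 0.982.
Step 5 — Type: Im(Z) = 5.565 ⇒ lagging (phase φ = 10.9°).

PF = 0.982 (lagging, φ = 10.9°)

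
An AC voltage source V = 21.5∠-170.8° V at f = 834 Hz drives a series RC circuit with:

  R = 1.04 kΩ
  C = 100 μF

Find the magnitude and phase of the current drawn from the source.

Step 1 — Angular frequency: ω = 2π·f = 2π·834 = 5240 rad/s.
Step 2 — Component impedances:
  R: Z = R = 1040 Ω
  C: Z = 1/(jωC) = -j/(ω·C) = 0 - j1.908 Ω
Step 3 — Series combination: Z_total = R + C = 1040 - j1.908 Ω = 1040∠-0.1° Ω.
Step 4 — Source phasor: V = 21.5∠-170.8° V = -21.22 - j3.437 V.
Step 5 — Ohm's law: I = V / Z_total = (-21.22 - j3.437) / (1040 - j1.908) = -0.0204 - j0.003343 A.
Step 6 — Convert to polar: |I| = 0.02067 A, ∠I = -170.7°.

I = 0.02067∠-170.7° A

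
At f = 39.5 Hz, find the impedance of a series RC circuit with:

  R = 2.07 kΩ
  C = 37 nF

Step 1 — Angular frequency: ω = 2π·f = 2π·39.5 = 248.2 rad/s.
Step 2 — Component impedances:
  R: Z = R = 2070 Ω
  C: Z = 1/(jωC) = -j/(ω·C) = 0 - j1.089e+05 Ω
Step 3 — Series combination: Z_total = R + C = 2070 - j1.089e+05 Ω = 1.089e+05∠-88.9° Ω.

Z = 2070 - j1.089e+05 Ω = 1.089e+05∠-88.9° Ω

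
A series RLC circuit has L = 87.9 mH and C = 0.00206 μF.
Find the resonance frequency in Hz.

Step 1 — Resonance condition Im(Z)=0 gives ω₀ = 1/√(LC).
Step 2 — ω₀ = 1/√(0.0879·2.06e-09) = 7.431e+04 rad/s.
Step 3 — f₀ = ω₀/(2π) = 1.183e+04 Hz.

f₀ = 1.183e+04 Hz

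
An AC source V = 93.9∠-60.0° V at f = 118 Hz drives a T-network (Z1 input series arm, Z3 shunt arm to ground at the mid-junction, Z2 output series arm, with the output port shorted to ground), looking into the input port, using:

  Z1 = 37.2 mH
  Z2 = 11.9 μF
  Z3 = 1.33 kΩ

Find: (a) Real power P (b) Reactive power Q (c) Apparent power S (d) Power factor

Step 1 — Angular frequency: ω = 2π·f = 2π·118 = 741.4 rad/s.
Step 2 — Component impedances:
  Z1: Z = jωL = j·741.4·0.0372 = 0 + j27.58 Ω
  Z2: Z = 1/(jωC) = -j/(ω·C) = 0 - j113.3 Ω
  Z3: Z = R = 1330 Ω
Step 3 — With the output port shorted to ground, the output series arm Z2 runs from the junction to ground; the shunt arm Z3 also runs from the junction to ground. They appear in parallel: Z3 || Z2 = 9.589 - j112.5 Ω.
Step 4 — Series with input arm Z1: Z_in = Z1 + (Z3 || Z2) = 9.589 - j84.94 Ω = 85.48∠-83.6° Ω.
Step 5 — Source phasor: V = 93.9∠-60.0° V = 46.95 - j81.32 V.
Step 6 — Current: I = V / Z = 1.007 + j0.439 A = 1.098∠23.6° A.
Step 7 — Complex power: S = V·I* = 11.57 - j102.5 VA.
Step 8 — Real power: P = Re(S) = 11.57 W.
Step 9 — Reactive power: Q = Im(S) = -102.5 VAR.
Step 10 — Apparent power: |S| = 103.1 VA.
Step 11 — Power factor: PF = P/|S| = 0.1122 (leading).

(a) P = 11.57 W  (b) Q = -102.5 VAR  (c) S = 103.1 VA  (d) PF = 0.1122 (leading)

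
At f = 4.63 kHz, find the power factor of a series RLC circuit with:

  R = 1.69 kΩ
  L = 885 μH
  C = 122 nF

Step 1 — Angular frequency: ω = 2π·f = 2π·4630 = 2.909e+04 rad/s.
Step 2 — Component impedances:
  R: Z = R = 1690 Ω
  L: Z = jωL = j·2.909e+04·0.000885 = 0 + j25.75 Ω
  C: Z = 1/(jωC) = -j/(ω·C) = 0 - j281.8 Ω
Step 3 — Series combination: Z_total = R + L + C = 1690 - j256 Ω = 1709∠-8.6° Ω.
Step 4 — Power factor: PF = cos(φ) = Re(Z)/|Z| = 1690/1709.3 = 0.9887.
Step 5 — Type: Im(Z) = -256 ⇒ leading (phase φ = -8.6°).

PF = 0.9887 (leading, φ = -8.6°)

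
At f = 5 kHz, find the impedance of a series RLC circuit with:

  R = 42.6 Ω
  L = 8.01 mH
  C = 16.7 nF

Step 1 — Angular frequency: ω = 2π·f = 2π·5000 = 3.142e+04 rad/s.
Step 2 — Component impedances:
  R: Z = R = 42.6 Ω
  L: Z = jωL = j·3.142e+04·0.00801 = 0 + j251.6 Ω
  C: Z = 1/(jωC) = -j/(ω·C) = 0 - j1906 Ω
Step 3 — Series combination: Z_total = R + L + C = 42.6 - j1654 Ω = 1655∠-88.5° Ω.

Z = 42.6 - j1654 Ω = 1655∠-88.5° Ω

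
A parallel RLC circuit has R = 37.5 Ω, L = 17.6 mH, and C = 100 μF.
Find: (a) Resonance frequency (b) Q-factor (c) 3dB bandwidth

Step 1 — Resonance: ω₀ = 1/√(LC) = 1/√(0.0176·0.0001) = 753.8 rad/s.
Step 2 — f₀ = ω₀/(2π) = 120 Hz.
Step 3 — Parallel Q: Q = R/(ω₀L) = 37.5/(753.8·0.0176) = 2.827.
Step 4 — Bandwidth: Δω = ω₀/Q = 266.7 rad/s; BW = Δω/(2π) = 42.44 Hz.

(a) f₀ = 120 Hz  (b) Q = 2.827  (c) BW = 42.44 Hz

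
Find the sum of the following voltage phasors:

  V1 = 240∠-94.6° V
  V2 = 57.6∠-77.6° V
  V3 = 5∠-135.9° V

Step 1 — Convert each phasor to rectangular form:
  V1 = 240·(cos(-94.6°) + j·sin(-94.6°)) = -19.25 - j239.2 V
  V2 = 57.6·(cos(-77.6°) + j·sin(-77.6°)) = 12.37 - j56.26 V
  V3 = 5·(cos(-135.9°) + j·sin(-135.9°)) = -3.591 - j3.48 V
Step 2 — Sum components: V_total = -10.47 - j299 V.
Step 3 — Convert to polar: |V_total| = 299.1 V, ∠V_total = -92.0°.

V_total = 299.1∠-92.0° V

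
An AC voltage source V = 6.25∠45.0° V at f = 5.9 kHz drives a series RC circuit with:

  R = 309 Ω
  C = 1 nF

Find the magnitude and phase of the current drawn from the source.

Step 1 — Angular frequency: ω = 2π·f = 2π·5900 = 3.707e+04 rad/s.
Step 2 — Component impedances:
  R: Z = R = 309 Ω
  C: Z = 1/(jωC) = -j/(ω·C) = 0 - j2.698e+04 Ω
Step 3 — Series combination: Z_total = R + C = 309 - j2.698e+04 Ω = 2.698e+04∠-89.3° Ω.
Step 4 — Source phasor: V = 6.25∠45.0° V = 4.419 + j4.419 V.
Step 5 — Ohm's law: I = V / Z_total = (4.419 + j4.419) / (309 - j2.698e+04) = -0.0001619 + j0.0001657 A.
Step 6 — Convert to polar: |I| = 0.0002317 A, ∠I = 134.3°.

I = 0.0002317∠134.3° A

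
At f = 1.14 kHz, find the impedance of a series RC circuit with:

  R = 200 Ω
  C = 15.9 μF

Step 1 — Angular frequency: ω = 2π·f = 2π·1140 = 7163 rad/s.
Step 2 — Component impedances:
  R: Z = R = 200 Ω
  C: Z = 1/(jωC) = -j/(ω·C) = 0 - j8.78 Ω
Step 3 — Series combination: Z_total = R + C = 200 - j8.78 Ω = 200.2∠-2.5° Ω.

Z = 200 - j8.78 Ω = 200.2∠-2.5° Ω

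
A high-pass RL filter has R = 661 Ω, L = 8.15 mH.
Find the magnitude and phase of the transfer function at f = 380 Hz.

Step 1 — Angular frequency: ω = 2π·380 = 2388 rad/s.
Step 2 — Transfer function: H(jω) = jωL/(R + jωL).
Step 3 — Numerator jωL = j·19.46; denominator R + jωL = 661 + j19.46.
Step 4 — H = 0.0008659 + j0.02941.
Step 5 — Magnitude: |H| = 0.02943 (-30.6 dB); phase: φ = 88.3°.

|H| = 0.02943 (-30.6 dB), φ = 88.3°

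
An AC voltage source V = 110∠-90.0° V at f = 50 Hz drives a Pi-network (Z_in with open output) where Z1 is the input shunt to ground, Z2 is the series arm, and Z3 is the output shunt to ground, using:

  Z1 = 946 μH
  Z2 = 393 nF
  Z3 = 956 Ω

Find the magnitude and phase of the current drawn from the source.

Step 1 — Angular frequency: ω = 2π·f = 2π·50 = 314.2 rad/s.
Step 2 — Component impedances:
  Z1: Z = jωL = j·314.2·0.000946 = 0 + j0.2972 Ω
  Z2: Z = 1/(jωC) = -j/(ω·C) = 0 - j8099 Ω
  Z3: Z = R = 956 Ω
Step 3 — With open output, the series arm Z2 and the output shunt Z3 appear in series to ground: Z2 + Z3 = 956 - j8099 Ω.
Step 4 — Parallel with input shunt Z1: Z_in = Z1 || (Z2 + Z3) = 1.27e-06 + j0.2972 Ω = 0.2972∠90.0° Ω.
Step 5 — Source phasor: V = 110∠-90.0° V = 0 - j110 V.
Step 6 — Ohm's law: I = V / Z_total = (0 - j110) / (1.27e-06 + j0.2972) = -370.1 - j0.001581 A.
Step 7 — Convert to polar: |I| = 370.1 A, ∠I = -180.0°.

I = 370.1∠-180.0° A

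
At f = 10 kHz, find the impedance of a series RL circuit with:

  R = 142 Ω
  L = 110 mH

Step 1 — Angular frequency: ω = 2π·f = 2π·1e+04 = 6.283e+04 rad/s.
Step 2 — Component impedances:
  R: Z = R = 142 Ω
  L: Z = jωL = j·6.283e+04·0.11 = 0 + j6912 Ω
Step 3 — Series combination: Z_total = R + L = 142 + j6912 Ω = 6913∠88.8° Ω.

Z = 142 + j6912 Ω = 6913∠88.8° Ω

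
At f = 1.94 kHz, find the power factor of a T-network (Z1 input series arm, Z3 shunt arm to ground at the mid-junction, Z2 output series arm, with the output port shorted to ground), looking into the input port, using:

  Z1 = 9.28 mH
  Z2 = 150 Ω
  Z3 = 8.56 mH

Step 1 — Angular frequency: ω = 2π·f = 2π·1940 = 1.219e+04 rad/s.
Step 2 — Component impedances:
  Z1: Z = jωL = j·1.219e+04·0.00928 = 0 + j113.1 Ω
  Z2: Z = R = 150 Ω
  Z3: Z = jωL = j·1.219e+04·0.00856 = 0 + j104.3 Ω
Step 3 — With the output port shorted to ground, the output series arm Z2 runs from the junction to ground; the shunt arm Z3 also runs from the junction to ground. They appear in parallel: Z3 || Z2 = 48.91 + j70.32 Ω.
Step 4 — Series with input arm Z1: Z_in = Z1 + (Z3 || Z2) = 48.91 + j183.4 Ω = 189.8∠75.1° Ω.
Step 5 — Power factor: PF = cos(φ) = Re(Z)/|Z| = 48.9129/189.844 = 0.2576.
Step 6 — Type: Im(Z) = 183.4 ⇒ lagging (phase φ = 75.1°).

PF = 0.2576 (lagging, φ = 75.1°)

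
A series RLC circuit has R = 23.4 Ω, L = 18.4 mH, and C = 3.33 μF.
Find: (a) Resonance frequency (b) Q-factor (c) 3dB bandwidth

Step 1 — Resonance: ω₀ = 1/√(LC) = 1/√(0.0184·3.33e-06) = 4040 rad/s.
Step 2 — f₀ = ω₀/(2π) = 643 Hz.
Step 3 — Series Q: Q = ω₀L/R = 4040·0.0184/23.4 = 3.177.
Step 4 — Bandwidth: Δω = ω₀/Q = 1272 rad/s; BW = Δω/(2π) = 202.4 Hz.

(a) f₀ = 643 Hz  (b) Q = 3.177  (c) BW = 202.4 Hz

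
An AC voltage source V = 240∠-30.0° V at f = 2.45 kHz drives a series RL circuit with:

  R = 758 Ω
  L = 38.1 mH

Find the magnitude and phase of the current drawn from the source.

Step 1 — Angular frequency: ω = 2π·f = 2π·2450 = 1.539e+04 rad/s.
Step 2 — Component impedances:
  R: Z = R = 758 Ω
  L: Z = jωL = j·1.539e+04·0.0381 = 0 + j586.5 Ω
Step 3 — Series combination: Z_total = R + L = 758 + j586.5 Ω = 958.4∠37.7° Ω.
Step 4 — Source phasor: V = 240∠-30.0° V = 207.8 - j120 V.
Step 5 — Ohm's law: I = V / Z_total = (207.8 - j120) / (758 + j586.5) = 0.0949 - j0.2317 A.
Step 6 — Convert to polar: |I| = 0.2504 A, ∠I = -67.7°.

I = 0.2504∠-67.7° A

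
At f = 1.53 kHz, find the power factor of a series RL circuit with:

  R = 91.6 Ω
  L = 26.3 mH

Step 1 — Angular frequency: ω = 2π·f = 2π·1530 = 9613 rad/s.
Step 2 — Component impedances:
  R: Z = R = 91.6 Ω
  L: Z = jωL = j·9613·0.0263 = 0 + j252.8 Ω
Step 3 — Series combination: Z_total = R + L = 91.6 + j252.8 Ω = 268.9∠70.1° Ω.
Step 4 — Power factor: PF = cos(φ) = Re(Z)/|Z| = 91.6/268.9 = 0.3406.
Step 5 — Type: Im(Z) = 252.8 ⇒ lagging (phase φ = 70.1°).

PF = 0.3406 (lagging, φ = 70.1°)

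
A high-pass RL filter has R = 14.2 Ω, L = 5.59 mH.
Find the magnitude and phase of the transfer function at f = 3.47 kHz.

Step 1 — Angular frequency: ω = 2π·3470 = 2.18e+04 rad/s.
Step 2 — Transfer function: H(jω) = jωL/(R + jωL).
Step 3 — Numerator jωL = j·121.9; denominator R + jωL = 14.2 + j121.9.
Step 4 — H = 0.9866 + j0.115.
Step 5 — Magnitude: |H| = 0.9933 (-0.1 dB); phase: φ = 6.6°.

|H| = 0.9933 (-0.1 dB), φ = 6.6°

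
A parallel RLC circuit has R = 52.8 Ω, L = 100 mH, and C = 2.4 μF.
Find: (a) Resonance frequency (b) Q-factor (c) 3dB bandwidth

Step 1 — Resonance: ω₀ = 1/√(LC) = 1/√(0.1·2.4e-06) = 2041 rad/s.
Step 2 — f₀ = ω₀/(2π) = 324.9 Hz.
Step 3 — Parallel Q: Q = R/(ω₀L) = 52.8/(2041·0.1) = 0.2587.
Step 4 — Bandwidth: Δω = ω₀/Q = 7891 rad/s; BW = Δω/(2π) = 1256 Hz.

(a) f₀ = 324.9 Hz  (b) Q = 0.2587  (c) BW = 1256 Hz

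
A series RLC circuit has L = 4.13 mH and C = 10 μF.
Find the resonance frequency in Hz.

Step 1 — Resonance condition Im(Z)=0 gives ω₀ = 1/√(LC).
Step 2 — ω₀ = 1/√(0.00413·1e-05) = 4921 rad/s.
Step 3 — f₀ = ω₀/(2π) = 783.2 Hz.

f₀ = 783.2 Hz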